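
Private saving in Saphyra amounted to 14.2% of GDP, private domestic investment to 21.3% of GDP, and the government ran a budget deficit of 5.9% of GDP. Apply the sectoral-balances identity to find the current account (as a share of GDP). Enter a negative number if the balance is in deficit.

By the sectoral-balances identity, CA = (S_private - I) + (T - G).
Private balance = 14.2 - 21.3 = -7.1
Government balance (T - G) = -5.9
CA = -7.1 + (-5.9) = -13.0

-13.0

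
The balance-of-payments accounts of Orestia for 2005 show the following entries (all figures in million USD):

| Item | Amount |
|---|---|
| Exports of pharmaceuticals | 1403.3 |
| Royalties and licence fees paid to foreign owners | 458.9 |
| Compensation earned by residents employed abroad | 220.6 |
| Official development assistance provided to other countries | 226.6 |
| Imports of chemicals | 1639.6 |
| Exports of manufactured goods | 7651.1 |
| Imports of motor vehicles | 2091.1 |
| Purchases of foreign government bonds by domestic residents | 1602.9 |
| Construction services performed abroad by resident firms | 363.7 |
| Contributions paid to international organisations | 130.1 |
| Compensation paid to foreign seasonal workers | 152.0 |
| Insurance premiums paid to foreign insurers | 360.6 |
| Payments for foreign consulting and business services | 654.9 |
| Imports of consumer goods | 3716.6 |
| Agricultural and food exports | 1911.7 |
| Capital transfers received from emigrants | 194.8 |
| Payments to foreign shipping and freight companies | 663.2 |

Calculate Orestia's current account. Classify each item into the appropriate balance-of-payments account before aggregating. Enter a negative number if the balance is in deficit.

1456.8

Goods: -1639.6 - 2091.1 - 3716.6 + 7651.1 + 1911.7 + 1403.3 = 3518.8
Services: -360.6 - 663.2 - 458.9 - 654.9 + 363.7 = -1773.9
Primary income: 220.6 - 152.0 = 68.6
Secondary income: -226.6 - 130.1 = -356.7
Current account = 3518.8 + (-1773.9) + 68.6 + (-356.7) = 1456.8
(Excluded from the current account — financial account: purchases of foreign government bonds by domestic residents 1602.9; capital account: capital transfers received from emigrants 194.8.)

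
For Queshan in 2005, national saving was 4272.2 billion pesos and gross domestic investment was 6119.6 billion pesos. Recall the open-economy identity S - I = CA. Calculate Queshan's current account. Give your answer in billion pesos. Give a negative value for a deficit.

-1847.4

CA = S - I = 4272.2 - 6119.6 = -1847.4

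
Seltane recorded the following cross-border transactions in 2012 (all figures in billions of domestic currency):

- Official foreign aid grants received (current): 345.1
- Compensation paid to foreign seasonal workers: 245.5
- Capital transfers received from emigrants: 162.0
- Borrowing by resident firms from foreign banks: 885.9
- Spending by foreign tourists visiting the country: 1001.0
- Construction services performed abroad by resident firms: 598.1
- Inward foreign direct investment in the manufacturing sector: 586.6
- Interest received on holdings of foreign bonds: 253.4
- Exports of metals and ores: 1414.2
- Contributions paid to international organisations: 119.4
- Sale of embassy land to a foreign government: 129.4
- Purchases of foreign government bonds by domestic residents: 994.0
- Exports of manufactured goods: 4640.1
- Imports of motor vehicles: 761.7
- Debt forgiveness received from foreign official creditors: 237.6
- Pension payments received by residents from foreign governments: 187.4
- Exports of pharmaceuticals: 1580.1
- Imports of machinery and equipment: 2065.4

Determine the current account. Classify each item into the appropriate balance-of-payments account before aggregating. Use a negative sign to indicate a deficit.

6827.4

Goods: 1414.2 + 1580.1 + 4640.1 - 761.7 - 2065.4 = 4807.3
Services: 1001.0 + 598.1 = 1599.1
Primary income: -245.5 + 253.4 = 7.9
Secondary income: 345.1 + 187.4 - 119.4 = 413.1
Current account = 4807.3 + 1599.1 + 7.9 + 413.1 = 6827.4
(Excluded from the current account — capital account: capital transfers received from emigrants 162.0, sale of embassy land to a foreign government 129.4, debt forgiveness received from foreign official creditors 237.6; financial account: borrowing by resident firms from foreign banks 885.9, inward foreign direct investment in the manufacturing sector 586.6, purchases of foreign government bonds by domestic residents 994.0.)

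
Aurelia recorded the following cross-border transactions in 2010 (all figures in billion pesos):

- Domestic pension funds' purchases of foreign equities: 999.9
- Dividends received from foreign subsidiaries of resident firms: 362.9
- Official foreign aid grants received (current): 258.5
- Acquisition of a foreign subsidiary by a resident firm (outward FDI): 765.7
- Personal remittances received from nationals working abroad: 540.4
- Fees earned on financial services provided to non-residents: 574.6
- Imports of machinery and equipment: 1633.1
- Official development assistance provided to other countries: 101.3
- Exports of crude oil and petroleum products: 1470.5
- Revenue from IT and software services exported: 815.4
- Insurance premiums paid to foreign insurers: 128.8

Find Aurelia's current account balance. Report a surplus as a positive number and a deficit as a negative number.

Goods: -1633.1 + 1470.5 = -162.6
Services: 574.6 - 128.8 + 815.4 = 1261.2
Primary income: 362.9
Secondary income: 540.4 + 258.5 - 101.3 = 697.6
Current account = (-162.6) + 1261.2 + 362.9 + 697.6 = 2159.1
(Excluded from the current account — financial account: domestic pension funds' purchases of foreign equities 999.9, acquisition of a foreign subsidiary by a resident firm (outward FDI) 765.7.)

2159.1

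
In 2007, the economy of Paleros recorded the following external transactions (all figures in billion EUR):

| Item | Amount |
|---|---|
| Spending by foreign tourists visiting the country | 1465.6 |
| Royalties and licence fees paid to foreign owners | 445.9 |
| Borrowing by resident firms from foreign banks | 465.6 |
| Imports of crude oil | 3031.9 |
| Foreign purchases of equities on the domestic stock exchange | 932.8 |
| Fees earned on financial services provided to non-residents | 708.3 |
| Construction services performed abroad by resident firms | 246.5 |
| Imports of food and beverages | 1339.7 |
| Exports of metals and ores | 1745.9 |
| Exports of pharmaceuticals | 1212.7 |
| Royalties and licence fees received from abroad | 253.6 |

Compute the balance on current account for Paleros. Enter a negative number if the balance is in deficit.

Goods: 1745.9 + 1212.7 - 3031.9 - 1339.7 = -1413.0
Services: 1465.6 + 708.3 - 445.9 + 253.6 + 246.5 = 2228.1
Current account = (-1413.0) + 2228.1 = 815.1
(Excluded from the current account — financial account: borrowing by resident firms from foreign banks 465.6, foreign purchases of equities on the domestic stock exchange 932.8.)

815.1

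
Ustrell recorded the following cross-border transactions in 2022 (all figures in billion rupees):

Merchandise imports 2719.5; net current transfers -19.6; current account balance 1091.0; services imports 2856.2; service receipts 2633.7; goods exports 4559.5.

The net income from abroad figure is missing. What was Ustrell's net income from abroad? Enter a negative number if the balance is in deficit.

Current account = goods balance + services balance + net primary income + net secondary income
Sum of the known components = 1597.9
Net income from abroad = CA - (known components) = 1091.0 - 1597.9 = -506.9

-506.9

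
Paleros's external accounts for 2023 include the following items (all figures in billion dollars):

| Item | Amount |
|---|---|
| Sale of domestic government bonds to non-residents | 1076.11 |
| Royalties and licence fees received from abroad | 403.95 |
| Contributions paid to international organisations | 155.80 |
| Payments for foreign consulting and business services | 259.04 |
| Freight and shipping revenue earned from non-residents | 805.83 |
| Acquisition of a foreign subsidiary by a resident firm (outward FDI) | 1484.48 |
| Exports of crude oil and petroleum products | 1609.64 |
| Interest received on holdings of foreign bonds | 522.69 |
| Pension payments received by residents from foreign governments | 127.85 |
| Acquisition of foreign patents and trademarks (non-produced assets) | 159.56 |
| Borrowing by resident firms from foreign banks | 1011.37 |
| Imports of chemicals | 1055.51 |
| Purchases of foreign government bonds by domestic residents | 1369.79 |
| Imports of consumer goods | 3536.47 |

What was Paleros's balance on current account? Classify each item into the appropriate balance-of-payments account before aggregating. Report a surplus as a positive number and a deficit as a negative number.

-1536.86

Goods: 1609.64 - 3536.47 - 1055.51 = -2982.34
Services: -259.04 + 403.95 + 805.83 = 950.74
Primary income: 522.69
Secondary income: -155.80 + 127.85 = -27.95
Current account = (-2982.34) + 950.74 + 522.69 + (-27.95) = -1536.86
(Excluded from the current account — financial account: sale of domestic government bonds to non-residents 1076.11, acquisition of a foreign subsidiary by a resident firm (outward FDI) 1484.48, borrowing by resident firms from foreign banks 1011.37, purchases of foreign government bonds by domestic residents 1369.79; capital account: acquisition of foreign patents and trademarks (non-produced assets) 159.56.)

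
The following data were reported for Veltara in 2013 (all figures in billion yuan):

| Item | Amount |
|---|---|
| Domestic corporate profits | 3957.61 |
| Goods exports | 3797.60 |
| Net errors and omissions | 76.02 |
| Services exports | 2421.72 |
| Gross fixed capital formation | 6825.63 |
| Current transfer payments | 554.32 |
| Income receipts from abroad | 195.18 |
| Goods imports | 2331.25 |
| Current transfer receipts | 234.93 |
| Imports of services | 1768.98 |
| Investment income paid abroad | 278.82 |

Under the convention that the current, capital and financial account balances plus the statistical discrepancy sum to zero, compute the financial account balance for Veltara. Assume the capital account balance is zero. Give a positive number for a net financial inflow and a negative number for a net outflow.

-1792.08

Goods balance = 3797.60 - 2331.25 = 1466.35
Services balance = 2421.72 - 1768.98 = 652.74
Trade balance (goods + services) = 1466.35 + 652.74 = 2119.09
Net primary income = 195.18 - 278.82 = -83.64
Net secondary income = 234.93 - 554.32 = -319.39
Current account = 2119.09 + (-83.64) + (-319.39) = 1716.06
Financial account = -(1716.06 + 76.02) = -1792.08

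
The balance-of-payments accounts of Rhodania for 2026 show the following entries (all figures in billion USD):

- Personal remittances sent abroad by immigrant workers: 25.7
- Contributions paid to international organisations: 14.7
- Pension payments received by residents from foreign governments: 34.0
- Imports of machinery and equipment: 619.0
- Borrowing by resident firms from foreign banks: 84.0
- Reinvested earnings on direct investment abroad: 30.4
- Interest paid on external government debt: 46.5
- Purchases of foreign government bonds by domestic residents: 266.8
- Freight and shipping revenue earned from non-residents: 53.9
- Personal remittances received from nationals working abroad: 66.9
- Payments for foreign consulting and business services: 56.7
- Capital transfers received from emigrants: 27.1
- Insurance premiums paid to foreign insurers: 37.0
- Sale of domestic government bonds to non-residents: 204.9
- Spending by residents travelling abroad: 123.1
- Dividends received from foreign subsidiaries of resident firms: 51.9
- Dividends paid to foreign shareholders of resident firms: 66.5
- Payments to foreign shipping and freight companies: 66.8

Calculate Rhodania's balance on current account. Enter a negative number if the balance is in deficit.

Goods: -619.0
Services: -37.0 + 53.9 - 123.1 - 56.7 - 66.8 = -229.7
Primary income: -66.5 - 46.5 + 51.9 + 30.4 = -30.7
Secondary income: 34.0 - 14.7 - 25.7 + 66.9 = 60.5
Current account = (-619.0) + (-229.7) + (-30.7) + 60.5 = -818.9
(Excluded from the current account — financial account: borrowing by resident firms from foreign banks 84.0, purchases of foreign government bonds by domestic residents 266.8, sale of domestic government bonds to non-residents 204.9; capital account: capital transfers received from emigrants 27.1.)

-818.9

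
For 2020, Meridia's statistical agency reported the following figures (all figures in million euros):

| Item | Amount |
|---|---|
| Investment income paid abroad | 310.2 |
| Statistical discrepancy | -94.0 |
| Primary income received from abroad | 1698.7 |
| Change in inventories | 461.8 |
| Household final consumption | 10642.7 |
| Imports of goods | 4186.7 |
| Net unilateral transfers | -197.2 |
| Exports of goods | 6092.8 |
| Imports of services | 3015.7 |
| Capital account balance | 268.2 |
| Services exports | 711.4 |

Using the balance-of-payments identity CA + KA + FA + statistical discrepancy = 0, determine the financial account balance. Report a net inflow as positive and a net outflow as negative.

-967.3

Goods balance = 6092.8 - 4186.7 = 1906.1
Services balance = 711.4 - 3015.7 = -2304.3
Trade balance (goods + services) = 1906.1 + (-2304.3) = -398.2
Net primary income = 1698.7 - 310.2 = 1388.5
Net secondary income = -197.2
Current account = -398.2 + 1388.5 + (-197.2) = 793.1
Financial account = -(793.1 + 268.2 + (-94.0)) = -967.3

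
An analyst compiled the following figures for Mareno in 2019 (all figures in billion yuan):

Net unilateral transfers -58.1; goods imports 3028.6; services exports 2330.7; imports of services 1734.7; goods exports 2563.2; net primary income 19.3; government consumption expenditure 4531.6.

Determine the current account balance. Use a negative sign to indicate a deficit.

91.8

Goods balance = 2563.2 - 3028.6 = -465.4
Services balance = 2330.7 - 1734.7 = 596.0
Trade balance (goods + services) = -465.4 + 596.0 = 130.6
Net primary income = 19.3
Net secondary income = -58.1
Current account = 130.6 + 19.3 + (-58.1) = 91.8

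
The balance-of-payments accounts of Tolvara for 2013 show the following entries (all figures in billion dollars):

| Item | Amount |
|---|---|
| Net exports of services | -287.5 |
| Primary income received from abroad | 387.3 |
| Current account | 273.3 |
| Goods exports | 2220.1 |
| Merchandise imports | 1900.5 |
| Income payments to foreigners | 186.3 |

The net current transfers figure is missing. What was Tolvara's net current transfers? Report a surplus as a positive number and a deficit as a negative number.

Current account = goods balance + services balance + net primary income + net secondary income
Sum of the known components = 233.1
Net current transfers = CA - (known components) = 273.3 - 233.1 = 40.2

40.2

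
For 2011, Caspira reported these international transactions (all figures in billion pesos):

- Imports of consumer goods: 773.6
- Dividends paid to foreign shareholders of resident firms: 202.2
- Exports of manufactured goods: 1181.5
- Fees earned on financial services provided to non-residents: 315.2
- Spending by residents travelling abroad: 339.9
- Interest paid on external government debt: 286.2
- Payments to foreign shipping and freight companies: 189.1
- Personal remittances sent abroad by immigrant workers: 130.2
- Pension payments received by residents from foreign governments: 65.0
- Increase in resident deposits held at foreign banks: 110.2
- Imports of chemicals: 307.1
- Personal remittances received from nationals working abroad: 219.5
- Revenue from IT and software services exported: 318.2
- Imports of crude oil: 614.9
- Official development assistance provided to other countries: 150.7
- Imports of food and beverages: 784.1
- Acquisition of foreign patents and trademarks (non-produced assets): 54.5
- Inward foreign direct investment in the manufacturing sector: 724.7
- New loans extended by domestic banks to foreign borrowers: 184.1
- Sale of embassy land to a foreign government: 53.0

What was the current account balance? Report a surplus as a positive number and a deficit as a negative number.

-1678.6

Goods: 1181.5 - 307.1 - 773.6 - 614.9 - 784.1 = -1298.2
Services: 315.2 - 189.1 + 318.2 - 339.9 = 104.4
Primary income: -202.2 - 286.2 = -488.4
Secondary income: 65.0 + 219.5 - 130.2 - 150.7 = 3.6
Current account = (-1298.2) + 104.4 + (-488.4) + 3.6 = -1678.6
(Excluded from the current account — financial account: increase in resident deposits held at foreign banks 110.2, inward foreign direct investment in the manufacturing sector 724.7, new loans extended by domestic banks to foreign borrowers 184.1; capital account: acquisition of foreign patents and trademarks (non-produced assets) 54.5, sale of embassy land to a foreign government 53.0.)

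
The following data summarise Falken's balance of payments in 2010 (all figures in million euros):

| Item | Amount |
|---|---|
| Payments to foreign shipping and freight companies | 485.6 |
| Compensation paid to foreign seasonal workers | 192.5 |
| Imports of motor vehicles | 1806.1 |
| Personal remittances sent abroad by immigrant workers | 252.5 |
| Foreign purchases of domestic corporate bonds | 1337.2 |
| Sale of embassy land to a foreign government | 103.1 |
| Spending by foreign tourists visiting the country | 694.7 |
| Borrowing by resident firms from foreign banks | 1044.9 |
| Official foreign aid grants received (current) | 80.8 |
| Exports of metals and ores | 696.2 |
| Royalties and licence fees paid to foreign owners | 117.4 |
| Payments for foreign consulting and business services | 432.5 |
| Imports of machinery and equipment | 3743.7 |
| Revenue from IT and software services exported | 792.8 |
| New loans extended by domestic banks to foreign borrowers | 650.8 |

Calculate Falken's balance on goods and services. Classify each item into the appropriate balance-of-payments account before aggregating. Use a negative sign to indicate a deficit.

Goods: -3743.7 - 1806.1 + 696.2 = -4853.6
Services: -117.4 - 485.6 + 694.7 - 432.5 + 792.8 = 452.0
Trade balance = -4853.6 + 452.0 = -4401.6
(Excluded from the trade balance — primary income: compensation paid to foreign seasonal workers 192.5; secondary income: personal remittances sent abroad by immigrant workers 252.5, official foreign aid grants received (current) 80.8; financial account: foreign purchases of domestic corporate bonds 1337.2, borrowing by resident firms from foreign banks 1044.9, new loans extended by domestic banks to foreign borrowers 650.8; capital account: sale of embassy land to a foreign government 103.1.)

-4401.6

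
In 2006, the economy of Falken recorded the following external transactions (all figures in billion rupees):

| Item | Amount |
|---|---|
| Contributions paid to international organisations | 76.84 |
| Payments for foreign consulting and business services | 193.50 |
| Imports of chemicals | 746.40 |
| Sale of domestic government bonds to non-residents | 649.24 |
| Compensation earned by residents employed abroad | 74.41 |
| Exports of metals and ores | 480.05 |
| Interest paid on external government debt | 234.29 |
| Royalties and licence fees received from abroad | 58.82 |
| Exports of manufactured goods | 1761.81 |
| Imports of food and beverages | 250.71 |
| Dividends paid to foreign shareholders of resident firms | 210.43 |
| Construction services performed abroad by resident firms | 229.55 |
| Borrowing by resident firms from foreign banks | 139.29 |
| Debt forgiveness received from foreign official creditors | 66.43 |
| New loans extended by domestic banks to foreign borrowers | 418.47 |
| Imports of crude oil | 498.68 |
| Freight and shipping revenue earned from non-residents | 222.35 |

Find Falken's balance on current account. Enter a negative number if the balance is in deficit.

Goods: -498.68 - 250.71 + 480.05 - 746.40 + 1761.81 = 746.07
Services: 222.35 + 58.82 - 193.50 + 229.55 = 317.22
Primary income: -210.43 - 234.29 + 74.41 = -370.31
Secondary income: -76.84
Current account = 746.07 + 317.22 + (-370.31) + (-76.84) = 616.14
(Excluded from the current account — financial account: sale of domestic government bonds to non-residents 649.24, borrowing by resident firms from foreign banks 139.29, new loans extended by domestic banks to foreign borrowers 418.47; capital account: debt forgiveness received from foreign official creditors 66.43.)

616.14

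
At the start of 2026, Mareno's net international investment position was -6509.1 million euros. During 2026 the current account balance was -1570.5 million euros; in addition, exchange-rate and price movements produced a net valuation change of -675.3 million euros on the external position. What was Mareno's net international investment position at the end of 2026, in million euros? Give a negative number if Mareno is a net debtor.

Change in NIIP = current account + net valuation change = -1570.5 + (-675.3) = -2245.8
End-of-year NIIP = -6509.1 + (-2245.8) = -8754.9

-8754.9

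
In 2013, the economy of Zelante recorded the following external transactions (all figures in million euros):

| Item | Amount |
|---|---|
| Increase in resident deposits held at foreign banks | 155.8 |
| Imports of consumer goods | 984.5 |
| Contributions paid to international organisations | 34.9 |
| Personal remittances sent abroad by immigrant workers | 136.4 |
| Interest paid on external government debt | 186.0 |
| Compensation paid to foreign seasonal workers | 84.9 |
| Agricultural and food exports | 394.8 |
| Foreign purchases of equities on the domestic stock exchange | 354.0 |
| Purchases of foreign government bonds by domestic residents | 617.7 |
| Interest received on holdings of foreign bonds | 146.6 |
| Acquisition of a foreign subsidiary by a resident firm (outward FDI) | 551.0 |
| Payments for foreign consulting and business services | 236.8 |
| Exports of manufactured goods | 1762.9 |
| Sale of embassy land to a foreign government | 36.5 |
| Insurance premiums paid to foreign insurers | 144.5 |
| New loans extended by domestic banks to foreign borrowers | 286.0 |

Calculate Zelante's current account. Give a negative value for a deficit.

Goods: 1762.9 + 394.8 - 984.5 = 1173.2
Services: -236.8 - 144.5 = -381.3
Primary income: -84.9 + 146.6 - 186.0 = -124.3
Secondary income: -136.4 - 34.9 = -171.3
Current account = 1173.2 + (-381.3) + (-124.3) + (-171.3) = 496.3
(Excluded from the current account — financial account: increase in resident deposits held at foreign banks 155.8, foreign purchases of equities on the domestic stock exchange 354.0, purchases of foreign government bonds by domestic residents 617.7, acquisition of a foreign subsidiary by a resident firm (outward FDI) 551.0, new loans extended by domestic banks to foreign borrowers 286.0; capital account: sale of embassy land to a foreign government 36.5.)

496.3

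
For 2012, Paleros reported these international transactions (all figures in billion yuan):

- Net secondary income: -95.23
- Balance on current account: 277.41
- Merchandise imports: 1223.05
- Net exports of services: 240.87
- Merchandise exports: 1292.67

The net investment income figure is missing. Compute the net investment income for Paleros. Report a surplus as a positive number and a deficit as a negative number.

Current account = goods balance + services balance + net primary income + net secondary income
Sum of the known components = 215.26
Net investment income = CA - (known components) = 277.41 - 215.26 = 62.15

62.15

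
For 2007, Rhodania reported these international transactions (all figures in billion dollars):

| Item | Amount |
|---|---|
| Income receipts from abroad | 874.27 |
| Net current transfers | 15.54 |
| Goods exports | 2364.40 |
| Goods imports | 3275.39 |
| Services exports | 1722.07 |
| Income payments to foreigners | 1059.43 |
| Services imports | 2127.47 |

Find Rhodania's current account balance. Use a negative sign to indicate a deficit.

-1486.01

Goods balance = 2364.40 - 3275.39 = -910.99
Services balance = 1722.07 - 2127.47 = -405.40
Trade balance (goods + services) = -910.99 + (-405.40) = -1316.39
Net primary income = 874.27 - 1059.43 = -185.16
Net secondary income = 15.54
Current account = -1316.39 + (-185.16) + 15.54 = -1486.01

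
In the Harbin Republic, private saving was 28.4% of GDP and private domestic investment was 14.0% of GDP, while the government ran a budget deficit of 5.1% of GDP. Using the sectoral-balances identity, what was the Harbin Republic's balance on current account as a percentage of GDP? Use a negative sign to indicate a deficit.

9.3

By the sectoral-balances identity, CA = (S_private - I) + (T - G).
Private balance = 28.4 - 14.0 = 14.4
Government balance (T - G) = -5.1
CA = 14.4 + (-5.1) = 9.3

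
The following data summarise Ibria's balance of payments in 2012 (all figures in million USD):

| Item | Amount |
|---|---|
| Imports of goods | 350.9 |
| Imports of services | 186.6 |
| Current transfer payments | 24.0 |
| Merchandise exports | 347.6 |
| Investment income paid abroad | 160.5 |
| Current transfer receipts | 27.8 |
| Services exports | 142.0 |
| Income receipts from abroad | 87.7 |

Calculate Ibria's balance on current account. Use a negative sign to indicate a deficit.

-116.9

Goods balance = 347.6 - 350.9 = -3.3
Services balance = 142.0 - 186.6 = -44.6
Trade balance (goods + services) = -3.3 + (-44.6) = -47.9
Net primary income = 87.7 - 160.5 = -72.8
Net secondary income = 27.8 - 24.0 = 3.8
Current account = -47.9 + (-72.8) + 3.8 = -116.9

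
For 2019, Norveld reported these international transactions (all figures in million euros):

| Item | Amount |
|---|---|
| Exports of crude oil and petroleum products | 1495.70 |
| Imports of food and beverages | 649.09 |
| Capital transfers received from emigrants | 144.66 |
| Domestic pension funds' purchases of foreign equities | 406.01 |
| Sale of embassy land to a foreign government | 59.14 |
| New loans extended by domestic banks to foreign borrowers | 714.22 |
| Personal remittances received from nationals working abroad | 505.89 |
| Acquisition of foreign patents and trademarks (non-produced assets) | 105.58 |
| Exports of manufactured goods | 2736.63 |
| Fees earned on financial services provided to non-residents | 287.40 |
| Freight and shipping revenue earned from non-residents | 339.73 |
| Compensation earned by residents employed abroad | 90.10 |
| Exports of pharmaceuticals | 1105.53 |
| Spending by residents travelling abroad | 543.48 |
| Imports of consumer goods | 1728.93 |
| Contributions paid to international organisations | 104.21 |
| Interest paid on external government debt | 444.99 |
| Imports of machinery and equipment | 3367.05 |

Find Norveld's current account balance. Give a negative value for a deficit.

Goods: 2736.63 - 649.09 + 1105.53 - 3367.05 + 1495.70 - 1728.93 = -407.21
Services: 339.73 + 287.40 - 543.48 = 83.65
Primary income: -444.99 + 90.10 = -354.89
Secondary income: 505.89 - 104.21 = 401.68
Current account = (-407.21) + 83.65 + (-354.89) + 401.68 = -276.77
(Excluded from the current account — capital account: capital transfers received from emigrants 144.66, sale of embassy land to a foreign government 59.14, acquisition of foreign patents and trademarks (non-produced assets) 105.58; financial account: domestic pension funds' purchases of foreign equities 406.01, new loans extended by domestic banks to foreign borrowers 714.22.)

-276.77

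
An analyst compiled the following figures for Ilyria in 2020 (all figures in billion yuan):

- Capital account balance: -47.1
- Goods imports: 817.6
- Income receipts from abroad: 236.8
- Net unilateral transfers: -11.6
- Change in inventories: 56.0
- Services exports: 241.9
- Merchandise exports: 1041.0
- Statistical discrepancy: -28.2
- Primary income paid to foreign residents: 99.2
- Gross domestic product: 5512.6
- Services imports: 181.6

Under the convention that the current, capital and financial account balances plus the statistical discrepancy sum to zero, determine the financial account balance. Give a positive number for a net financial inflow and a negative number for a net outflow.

Goods balance = 1041.0 - 817.6 = 223.4
Services balance = 241.9 - 181.6 = 60.3
Trade balance (goods + services) = 223.4 + 60.3 = 283.7
Net primary income = 236.8 - 99.2 = 137.6
Net secondary income = -11.6
Current account = 283.7 + 137.6 + (-11.6) = 409.7
Financial account = -(409.7 + (-47.1) + (-28.2)) = -334.4

-334.4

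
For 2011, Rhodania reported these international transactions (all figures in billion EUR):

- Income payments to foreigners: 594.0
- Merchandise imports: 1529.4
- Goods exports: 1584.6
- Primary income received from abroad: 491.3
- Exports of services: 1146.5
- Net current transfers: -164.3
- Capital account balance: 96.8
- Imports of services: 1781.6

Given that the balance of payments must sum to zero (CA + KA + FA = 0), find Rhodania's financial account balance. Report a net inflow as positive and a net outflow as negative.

750.1

Goods balance = 1584.6 - 1529.4 = 55.2
Services balance = 1146.5 - 1781.6 = -635.1
Trade balance (goods + services) = 55.2 + (-635.1) = -579.9
Net primary income = 491.3 - 594.0 = -102.7
Net secondary income = -164.3
Current account = -579.9 + (-102.7) + (-164.3) = -846.9
Financial account = -(-846.9 + 96.8) = 750.1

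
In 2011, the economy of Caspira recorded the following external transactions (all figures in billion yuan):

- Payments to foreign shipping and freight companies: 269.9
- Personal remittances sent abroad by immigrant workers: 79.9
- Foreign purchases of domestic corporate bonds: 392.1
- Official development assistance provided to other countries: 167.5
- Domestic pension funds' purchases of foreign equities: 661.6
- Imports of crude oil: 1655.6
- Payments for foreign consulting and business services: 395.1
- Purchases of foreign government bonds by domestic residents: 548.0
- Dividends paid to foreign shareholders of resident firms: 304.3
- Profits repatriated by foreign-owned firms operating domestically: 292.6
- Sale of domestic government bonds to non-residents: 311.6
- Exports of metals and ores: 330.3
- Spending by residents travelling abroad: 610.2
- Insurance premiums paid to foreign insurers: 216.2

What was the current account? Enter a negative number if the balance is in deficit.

-3661.0

Goods: 330.3 - 1655.6 = -1325.3
Services: -269.9 - 216.2 - 610.2 - 395.1 = -1491.4
Primary income: -304.3 - 292.6 = -596.9
Secondary income: -79.9 - 167.5 = -247.4
Current account = (-1325.3) + (-1491.4) + (-596.9) + (-247.4) = -3661.0
(Excluded from the current account — financial account: foreign purchases of domestic corporate bonds 392.1, domestic pension funds' purchases of foreign equities 661.6, purchases of foreign government bonds by domestic residents 548.0, sale of domestic government bonds to non-residents 311.6.)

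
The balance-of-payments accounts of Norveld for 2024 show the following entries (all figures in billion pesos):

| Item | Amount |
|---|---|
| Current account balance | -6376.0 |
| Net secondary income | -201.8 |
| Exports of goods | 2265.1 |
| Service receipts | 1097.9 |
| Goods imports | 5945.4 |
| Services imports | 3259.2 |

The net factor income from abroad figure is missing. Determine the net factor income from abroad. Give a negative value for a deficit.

Current account = goods balance + services balance + net primary income + net secondary income
Sum of the known components = -6043.4
Net factor income from abroad = CA - (known components) = -6376.0 - (-6043.4) = -332.6

-332.6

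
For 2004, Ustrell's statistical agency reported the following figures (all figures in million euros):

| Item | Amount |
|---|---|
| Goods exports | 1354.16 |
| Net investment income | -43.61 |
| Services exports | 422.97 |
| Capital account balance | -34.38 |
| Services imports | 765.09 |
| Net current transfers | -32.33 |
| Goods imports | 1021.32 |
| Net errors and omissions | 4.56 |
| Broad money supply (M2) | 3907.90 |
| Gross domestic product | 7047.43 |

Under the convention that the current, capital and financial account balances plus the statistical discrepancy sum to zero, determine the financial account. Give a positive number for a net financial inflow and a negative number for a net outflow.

Goods balance = 1354.16 - 1021.32 = 332.84
Services balance = 422.97 - 765.09 = -342.12
Trade balance (goods + services) = 332.84 + (-342.12) = -9.28
Net primary income = -43.61
Net secondary income = -32.33
Current account = -9.28 + (-43.61) + (-32.33) = -85.22
Financial account = -(-85.22 + (-34.38) + 4.56) = 115.04

115.04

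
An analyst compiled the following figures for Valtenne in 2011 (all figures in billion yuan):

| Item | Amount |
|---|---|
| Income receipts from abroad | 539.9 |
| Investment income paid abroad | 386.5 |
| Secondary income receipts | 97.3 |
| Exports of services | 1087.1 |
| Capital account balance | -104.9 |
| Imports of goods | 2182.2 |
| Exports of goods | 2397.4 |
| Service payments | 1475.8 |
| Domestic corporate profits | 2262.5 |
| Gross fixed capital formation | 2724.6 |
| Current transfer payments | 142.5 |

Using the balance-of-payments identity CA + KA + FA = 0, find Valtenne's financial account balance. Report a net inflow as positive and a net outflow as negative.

170.2

Goods balance = 2397.4 - 2182.2 = 215.2
Services balance = 1087.1 - 1475.8 = -388.7
Trade balance (goods + services) = 215.2 + (-388.7) = -173.5
Net primary income = 539.9 - 386.5 = 153.4
Net secondary income = 97.3 - 142.5 = -45.2
Current account = -173.5 + 153.4 + (-45.2) = -65.3
Financial account = -(-65.3 + (-104.9)) = 170.2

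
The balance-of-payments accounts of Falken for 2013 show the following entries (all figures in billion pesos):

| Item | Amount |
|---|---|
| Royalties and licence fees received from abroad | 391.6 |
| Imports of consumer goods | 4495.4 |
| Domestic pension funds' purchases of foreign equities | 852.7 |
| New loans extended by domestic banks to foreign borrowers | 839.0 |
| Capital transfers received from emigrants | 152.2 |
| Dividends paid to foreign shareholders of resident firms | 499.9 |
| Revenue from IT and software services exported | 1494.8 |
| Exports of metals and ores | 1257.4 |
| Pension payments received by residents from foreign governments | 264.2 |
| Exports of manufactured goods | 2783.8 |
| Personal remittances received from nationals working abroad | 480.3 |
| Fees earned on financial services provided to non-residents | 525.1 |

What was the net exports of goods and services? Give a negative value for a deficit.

Goods: 2783.8 - 4495.4 + 1257.4 = -454.2
Services: 1494.8 + 391.6 + 525.1 = 2411.5
Trade balance = -454.2 + 2411.5 = 1957.3
(Excluded from the trade balance — financial account: domestic pension funds' purchases of foreign equities 852.7, new loans extended by domestic banks to foreign borrowers 839.0; capital account: capital transfers received from emigrants 152.2; primary income: dividends paid to foreign shareholders of resident firms 499.9; secondary income: pension payments received by residents from foreign governments 264.2, personal remittances received from nationals working abroad 480.3.)

1957.3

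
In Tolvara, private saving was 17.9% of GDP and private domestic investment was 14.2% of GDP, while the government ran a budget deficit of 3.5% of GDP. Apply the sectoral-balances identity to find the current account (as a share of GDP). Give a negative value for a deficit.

By the sectoral-balances identity, CA = (S_private - I) + (T - G).
Private balance = 17.9 - 14.2 = 3.7
Government balance (T - G) = -3.5
CA = 3.7 + (-3.5) = 0.2

0.2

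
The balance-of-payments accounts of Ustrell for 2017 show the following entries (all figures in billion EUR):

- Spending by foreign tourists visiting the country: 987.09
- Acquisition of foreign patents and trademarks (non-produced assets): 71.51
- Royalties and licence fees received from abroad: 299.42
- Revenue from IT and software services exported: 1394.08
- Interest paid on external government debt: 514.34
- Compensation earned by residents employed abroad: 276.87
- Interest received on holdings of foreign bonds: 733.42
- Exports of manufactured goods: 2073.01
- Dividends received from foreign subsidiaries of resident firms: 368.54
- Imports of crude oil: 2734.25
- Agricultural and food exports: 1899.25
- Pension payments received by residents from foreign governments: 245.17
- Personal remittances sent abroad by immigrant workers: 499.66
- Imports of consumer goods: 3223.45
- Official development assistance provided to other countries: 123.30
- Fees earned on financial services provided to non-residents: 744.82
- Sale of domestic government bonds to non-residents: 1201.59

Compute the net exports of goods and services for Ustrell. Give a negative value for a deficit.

1439.97

Goods: -3223.45 + 1899.25 + 2073.01 - 2734.25 = -1985.44
Services: 1394.08 + 744.82 + 987.09 + 299.42 = 3425.41
Trade balance = -1985.44 + 3425.41 = 1439.97
(Excluded from the trade balance — capital account: acquisition of foreign patents and trademarks (non-produced assets) 71.51; primary income: interest paid on external government debt 514.34, compensation earned by residents employed abroad 276.87, interest received on holdings of foreign bonds 733.42, dividends received from foreign subsidiaries of resident firms 368.54; secondary income: pension payments received by residents from foreign governments 245.17, personal remittances sent abroad by immigrant workers 499.66, official development assistance provided to other countries 123.30; financial account: sale of domestic government bonds to non-residents 1201.59.)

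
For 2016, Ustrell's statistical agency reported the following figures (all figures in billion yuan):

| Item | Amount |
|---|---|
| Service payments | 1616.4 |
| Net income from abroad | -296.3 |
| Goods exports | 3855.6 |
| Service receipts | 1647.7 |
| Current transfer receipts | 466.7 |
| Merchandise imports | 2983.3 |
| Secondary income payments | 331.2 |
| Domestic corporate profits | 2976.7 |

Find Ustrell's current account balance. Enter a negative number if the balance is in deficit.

Goods balance = 3855.6 - 2983.3 = 872.3
Services balance = 1647.7 - 1616.4 = 31.3
Trade balance (goods + services) = 872.3 + 31.3 = 903.6
Net primary income = -296.3
Net secondary income = 466.7 - 331.2 = 135.5
Current account = 903.6 + (-296.3) + 135.5 = 742.8

742.8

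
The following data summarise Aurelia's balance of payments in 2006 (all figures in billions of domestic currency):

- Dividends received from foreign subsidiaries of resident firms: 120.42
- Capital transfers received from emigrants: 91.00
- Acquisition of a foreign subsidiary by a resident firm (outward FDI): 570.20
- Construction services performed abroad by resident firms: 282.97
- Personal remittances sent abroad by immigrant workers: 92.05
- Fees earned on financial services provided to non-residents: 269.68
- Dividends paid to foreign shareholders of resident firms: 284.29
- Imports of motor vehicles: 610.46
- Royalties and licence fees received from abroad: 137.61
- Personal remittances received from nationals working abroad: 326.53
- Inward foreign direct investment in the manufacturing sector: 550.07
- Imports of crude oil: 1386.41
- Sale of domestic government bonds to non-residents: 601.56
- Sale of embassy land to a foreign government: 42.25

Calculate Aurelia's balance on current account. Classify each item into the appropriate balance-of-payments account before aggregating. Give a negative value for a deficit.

Goods: -610.46 - 1386.41 = -1996.87
Services: 269.68 + 282.97 + 137.61 = 690.26
Primary income: 120.42 - 284.29 = -163.87
Secondary income: 326.53 - 92.05 = 234.48
Current account = (-1996.87) + 690.26 + (-163.87) + 234.48 = -1236.00
(Excluded from the current account — capital account: capital transfers received from emigrants 91.00, sale of embassy land to a foreign government 42.25; financial account: acquisition of a foreign subsidiary by a resident firm (outward FDI) 570.20, inward foreign direct investment in the manufacturing sector 550.07, sale of domestic government bonds to non-residents 601.56.)

-1236.00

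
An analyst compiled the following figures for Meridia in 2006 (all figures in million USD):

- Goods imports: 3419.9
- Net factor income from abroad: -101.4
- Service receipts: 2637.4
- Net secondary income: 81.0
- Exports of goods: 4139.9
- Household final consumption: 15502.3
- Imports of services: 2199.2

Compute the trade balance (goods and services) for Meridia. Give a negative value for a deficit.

Goods balance = 4139.9 - 3419.9 = 720.0
Services balance = 2637.4 - 2199.2 = 438.2
Trade balance (goods + services) = 720.0 + 438.2 = 1158.2

1158.2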